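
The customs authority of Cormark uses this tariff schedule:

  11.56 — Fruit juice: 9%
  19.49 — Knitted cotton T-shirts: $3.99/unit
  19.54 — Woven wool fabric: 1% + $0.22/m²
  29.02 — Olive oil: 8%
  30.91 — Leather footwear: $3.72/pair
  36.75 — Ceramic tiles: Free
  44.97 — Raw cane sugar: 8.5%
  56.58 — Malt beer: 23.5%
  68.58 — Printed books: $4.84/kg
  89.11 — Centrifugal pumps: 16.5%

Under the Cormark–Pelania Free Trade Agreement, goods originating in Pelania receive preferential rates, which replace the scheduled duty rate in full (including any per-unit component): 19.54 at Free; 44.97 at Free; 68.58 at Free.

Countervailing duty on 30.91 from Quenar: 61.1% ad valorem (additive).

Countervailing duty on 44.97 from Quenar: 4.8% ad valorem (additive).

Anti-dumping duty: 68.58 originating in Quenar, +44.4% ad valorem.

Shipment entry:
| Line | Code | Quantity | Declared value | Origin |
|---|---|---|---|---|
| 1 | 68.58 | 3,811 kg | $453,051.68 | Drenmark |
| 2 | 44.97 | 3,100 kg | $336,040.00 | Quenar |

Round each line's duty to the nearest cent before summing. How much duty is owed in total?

$63,138.56

Line 1 (68.58, Drenmark, 3,811 kg, $453,051.68):
Base rate for 68.58 is $4.84/kg.
68.58 has an FTA preferential rate, but origin Drenmark is not Pelania; base rate stands.
The additional-duty order on 68.58 targets Quenar, not Drenmark; it does not apply.
Duty = 3,811 × $4.84 = $18,445.24.
Line 2 (44.97, Quenar, 3,100 kg, $336,040.00):
Base rate for 44.97 is 8.5%.
44.97 has an FTA preferential rate, but origin Quenar is not Pelania; base rate stands.
Additional duty on 44.97 from Quenar: +4.8%. Applied ad valorem rate: 8.5% + 4.8% = 13.3%.
Duty = $336,040.00 × 13.3% = $44,693.32.
Total = $18,445.24 + $44,693.32 = $63,138.56.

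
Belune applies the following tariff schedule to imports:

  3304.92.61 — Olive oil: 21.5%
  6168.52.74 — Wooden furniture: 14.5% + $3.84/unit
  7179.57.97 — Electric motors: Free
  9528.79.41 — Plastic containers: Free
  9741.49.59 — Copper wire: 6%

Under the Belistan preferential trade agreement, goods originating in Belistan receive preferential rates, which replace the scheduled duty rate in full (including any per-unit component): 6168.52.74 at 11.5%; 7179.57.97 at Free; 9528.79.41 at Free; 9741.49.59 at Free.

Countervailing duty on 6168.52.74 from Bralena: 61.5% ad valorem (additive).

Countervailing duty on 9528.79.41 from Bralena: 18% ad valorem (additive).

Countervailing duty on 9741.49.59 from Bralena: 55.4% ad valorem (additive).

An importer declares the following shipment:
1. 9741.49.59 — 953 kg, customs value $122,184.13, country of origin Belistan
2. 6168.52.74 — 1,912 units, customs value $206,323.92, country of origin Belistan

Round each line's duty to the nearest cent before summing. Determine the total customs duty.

Line 1 (9741.49.59, Belistan, 953 kg, $122,184.13):
Base rate for 9741.49.59 is 6%.
Origin Belistan qualifies under the Belune–Belistan agreement and 9741.49.59 is covered: preferential rate Free applies instead.
The additional-duty order on 9741.49.59 targets Bralena, not Belistan; it does not apply.
Duty = $122,184.13 × 0% = $0.00.
Line 2 (6168.52.74, Belistan, 1,912 units, $206,323.92):
Base rate for 6168.52.74 is 14.5% + $3.84/unit.
Origin Belistan qualifies under the Belune–Belistan agreement and 6168.52.74 is covered: preferential rate 11.5% applies instead.
The additional-duty order on 6168.52.74 targets Bralena, not Belistan; it does not apply.
Duty = $206,323.92 × 11.5% = $23,727.25.
Total = $0.00 + $23,727.25 = $23,727.25.

$23,727.25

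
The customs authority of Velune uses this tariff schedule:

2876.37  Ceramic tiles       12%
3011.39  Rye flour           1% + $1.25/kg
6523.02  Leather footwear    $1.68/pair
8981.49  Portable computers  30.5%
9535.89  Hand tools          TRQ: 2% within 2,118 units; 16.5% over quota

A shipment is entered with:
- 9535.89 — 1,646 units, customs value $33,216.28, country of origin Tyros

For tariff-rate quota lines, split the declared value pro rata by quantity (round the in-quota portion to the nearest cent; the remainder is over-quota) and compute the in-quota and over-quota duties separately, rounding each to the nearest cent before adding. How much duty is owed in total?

$664.33

Line 1 (9535.89, Tyros, 1,646 units, $33,216.28):
Code 9535.89 is under a tariff-rate quota (threshold 2,118 units). Quantity 1,646 units is within the quota, so the in-quota rate 2% applies to the full value.
Duty = $33,216.28 × 2% = $664.33.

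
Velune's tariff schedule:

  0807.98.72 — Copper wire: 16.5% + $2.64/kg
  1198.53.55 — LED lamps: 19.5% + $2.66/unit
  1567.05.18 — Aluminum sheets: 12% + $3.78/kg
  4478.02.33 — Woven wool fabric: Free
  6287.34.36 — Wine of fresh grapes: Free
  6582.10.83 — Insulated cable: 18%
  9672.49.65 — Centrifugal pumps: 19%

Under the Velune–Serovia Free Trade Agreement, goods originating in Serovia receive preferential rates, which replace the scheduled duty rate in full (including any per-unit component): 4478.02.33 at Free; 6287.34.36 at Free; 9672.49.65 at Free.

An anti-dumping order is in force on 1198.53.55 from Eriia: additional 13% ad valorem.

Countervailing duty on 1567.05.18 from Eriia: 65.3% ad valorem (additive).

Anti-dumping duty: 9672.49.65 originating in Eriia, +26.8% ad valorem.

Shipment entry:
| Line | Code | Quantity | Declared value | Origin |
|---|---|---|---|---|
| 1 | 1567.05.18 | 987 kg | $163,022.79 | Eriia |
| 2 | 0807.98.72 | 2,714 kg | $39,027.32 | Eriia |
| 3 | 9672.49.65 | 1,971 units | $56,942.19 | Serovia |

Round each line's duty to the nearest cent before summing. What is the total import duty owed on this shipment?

Line 1 (1567.05.18, Eriia, 987 kg, $163,022.79):
Base rate for 1567.05.18 is 12% + $3.78/kg.
Additional duty on 1567.05.18 from Eriia: +65.3%. Applied ad valorem rate: 12% + 65.3% = 77.3%.
Duty = $163,022.79 × 77.3% + 987 × $3.78 = $129,747.48.
Line 2 (0807.98.72, Eriia, 2,714 kg, $39,027.32):
Base rate for 0807.98.72 is 16.5% + $2.64/kg.
Duty = $39,027.32 × 16.5% + 2,714 × $2.64 = $13,604.47.
Line 3 (9672.49.65, Serovia, 1,971 units, $56,942.19):
Base rate for 9672.49.65 is 19%.
Origin Serovia qualifies under the Velune–Serovia agreement and 9672.49.65 is covered: preferential rate Free applies instead.
The additional-duty order on 9672.49.65 targets Eriia, not Serovia; it does not apply.
Duty = $56,942.19 × 0% = $0.00.
Total = $129,747.48 + $13,604.47 + $0.00 = $143,351.95.

$143,351.95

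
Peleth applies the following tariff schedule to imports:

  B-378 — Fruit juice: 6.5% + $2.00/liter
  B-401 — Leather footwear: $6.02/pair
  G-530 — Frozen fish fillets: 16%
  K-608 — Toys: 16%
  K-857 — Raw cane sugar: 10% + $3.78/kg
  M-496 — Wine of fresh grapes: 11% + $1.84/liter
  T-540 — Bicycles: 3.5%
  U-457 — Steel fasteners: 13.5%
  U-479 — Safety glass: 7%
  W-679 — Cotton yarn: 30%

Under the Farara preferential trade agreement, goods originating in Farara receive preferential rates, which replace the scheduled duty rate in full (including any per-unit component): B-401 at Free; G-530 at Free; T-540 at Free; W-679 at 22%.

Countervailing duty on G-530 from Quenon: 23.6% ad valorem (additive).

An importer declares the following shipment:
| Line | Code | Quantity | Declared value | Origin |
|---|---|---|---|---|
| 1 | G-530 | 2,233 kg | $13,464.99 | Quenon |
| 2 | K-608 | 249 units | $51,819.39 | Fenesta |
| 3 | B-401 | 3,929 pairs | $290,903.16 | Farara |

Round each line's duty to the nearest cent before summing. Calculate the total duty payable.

$13,623.24

Line 1 (G-530, Quenon, 2,233 kg, $13,464.99):
Base rate for G-530 is 16%.
G-530 has an FTA preferential rate, but origin Quenon is not Farara; base rate stands.
Additional duty on G-530 from Quenon: +23.6%. Applied ad valorem rate: 16% + 23.6% = 39.6%.
Duty = $13,464.99 × 39.6% = $5,332.14.
Line 2 (K-608, Fenesta, 249 units, $51,819.39):
Base rate for K-608 is 16%.
Duty = $51,819.39 × 16% = $8,291.10.
Line 3 (B-401, Farara, 3,929 pairs, $290,903.16):
Base rate for B-401 is $6.02/pair.
Origin Farara qualifies under the Peleth–Farara agreement and B-401 is covered: preferential rate Free applies instead.
Duty = $290,903.16 × 0% = $0.00.
Total = $5,332.14 + $8,291.10 + $0.00 = $13,623.24.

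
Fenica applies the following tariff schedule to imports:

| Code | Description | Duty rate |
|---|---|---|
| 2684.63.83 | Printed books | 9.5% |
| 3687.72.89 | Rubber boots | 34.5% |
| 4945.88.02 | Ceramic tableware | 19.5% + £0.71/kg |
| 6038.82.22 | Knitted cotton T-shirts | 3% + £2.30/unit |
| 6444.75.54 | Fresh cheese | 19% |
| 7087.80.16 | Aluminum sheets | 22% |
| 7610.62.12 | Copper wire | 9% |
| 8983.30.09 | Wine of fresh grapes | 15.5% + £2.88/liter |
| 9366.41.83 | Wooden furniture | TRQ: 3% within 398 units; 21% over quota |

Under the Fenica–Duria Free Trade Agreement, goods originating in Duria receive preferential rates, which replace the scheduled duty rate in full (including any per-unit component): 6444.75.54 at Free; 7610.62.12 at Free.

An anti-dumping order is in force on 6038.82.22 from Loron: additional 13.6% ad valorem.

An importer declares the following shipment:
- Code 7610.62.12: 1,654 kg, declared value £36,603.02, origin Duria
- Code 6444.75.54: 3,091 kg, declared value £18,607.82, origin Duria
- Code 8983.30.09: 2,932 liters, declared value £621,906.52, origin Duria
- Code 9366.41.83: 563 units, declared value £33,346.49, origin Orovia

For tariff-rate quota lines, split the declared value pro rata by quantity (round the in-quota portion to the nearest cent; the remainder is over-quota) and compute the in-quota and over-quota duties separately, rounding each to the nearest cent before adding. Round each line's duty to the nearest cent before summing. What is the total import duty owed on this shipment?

Line 1 (7610.62.12, Duria, 1,654 kg, £36,603.02):
Base rate for 7610.62.12 is 9%.
Origin Duria qualifies under the Fenica–Duria agreement and 7610.62.12 is covered: preferential rate Free applies instead.
Duty = £36,603.02 × 0% = £0.00.
Line 2 (6444.75.54, Duria, 3,091 kg, £18,607.82):
Base rate for 6444.75.54 is 19%.
Origin Duria qualifies under the Fenica–Duria agreement and 6444.75.54 is covered: preferential rate Free applies instead.
Duty = £18,607.82 × 0% = £0.00.
Line 3 (8983.30.09, Duria, 2,932 liters, £621,906.52):
Base rate for 8983.30.09 is 15.5% + £2.88/liter.
Origin Duria is the FTA partner but 8983.30.09 is not on the preference list; base rate stands.
Duty = £621,906.52 × 15.5% + 2,932 × £2.88 = £104,839.67.
Line 4 (9366.41.83, Orovia, 563 units, £33,346.49):
Code 9366.41.83 is under a tariff-rate quota (threshold 398 units). In-quota: 398 units at 3%; over-quota: 165 units at 21%.
Pro-rata value split: in-quota = £33,346.49 × 398/563 = £23,573.54; over-quota = £33,346.49 − £23,573.54 = £9,772.95.
In-quota duty = £23,573.54 × 3% = £707.21. Over-quota duty = £9,772.95 × 21% = £2,052.32.
Line duty = £707.21 + £2,052.32 = £2,759.53.
Total = £0.00 + £0.00 + £104,839.67 + £2,759.53 = £107,599.20.

£107,599.20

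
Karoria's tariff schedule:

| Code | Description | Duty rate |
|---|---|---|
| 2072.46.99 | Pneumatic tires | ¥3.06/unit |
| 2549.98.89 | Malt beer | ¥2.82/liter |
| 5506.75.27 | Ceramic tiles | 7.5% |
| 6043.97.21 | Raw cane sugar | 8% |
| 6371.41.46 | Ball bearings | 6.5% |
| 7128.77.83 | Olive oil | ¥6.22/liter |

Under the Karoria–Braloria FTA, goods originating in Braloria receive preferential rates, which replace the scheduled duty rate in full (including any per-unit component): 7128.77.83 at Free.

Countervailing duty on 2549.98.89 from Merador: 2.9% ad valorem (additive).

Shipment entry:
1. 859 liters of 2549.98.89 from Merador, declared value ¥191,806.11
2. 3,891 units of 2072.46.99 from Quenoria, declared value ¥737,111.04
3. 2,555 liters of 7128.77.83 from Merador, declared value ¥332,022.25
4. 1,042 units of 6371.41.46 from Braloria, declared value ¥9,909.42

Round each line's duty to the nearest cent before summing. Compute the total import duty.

¥36,427.43

Line 1 (2549.98.89, Merador, 859 liters, ¥191,806.11):
Base rate for 2549.98.89 is ¥2.82/liter.
Additional duty on 2549.98.89 from Merador: +2.9% ad valorem. Applied ad valorem rate = 2.9%.
Duty = ¥191,806.11 × 2.9% + 859 × ¥2.82 = ¥7,984.76.
Line 2 (2072.46.99, Quenoria, 3,891 units, ¥737,111.04):
Base rate for 2072.46.99 is ¥3.06/unit.
Duty = 3,891 × ¥3.06 = ¥11,906.46.
Line 3 (7128.77.83, Merador, 2,555 liters, ¥332,022.25):
Base rate for 7128.77.83 is ¥6.22/liter.
7128.77.83 has an FTA preferential rate, but origin Merador is not Braloria; base rate stands.
Duty = 2,555 × ¥6.22 = ¥15,892.10.
Line 4 (6371.41.46, Braloria, 1,042 units, ¥9,909.42):
Base rate for 6371.41.46 is 6.5%.
Origin Braloria is the FTA partner but 6371.41.46 is not on the preference list; base rate stands.
Duty = ¥9,909.42 × 6.5% = ¥644.11.
Total = ¥7,984.76 + ¥11,906.46 + ¥15,892.10 + ¥644.11 = ¥36,427.43.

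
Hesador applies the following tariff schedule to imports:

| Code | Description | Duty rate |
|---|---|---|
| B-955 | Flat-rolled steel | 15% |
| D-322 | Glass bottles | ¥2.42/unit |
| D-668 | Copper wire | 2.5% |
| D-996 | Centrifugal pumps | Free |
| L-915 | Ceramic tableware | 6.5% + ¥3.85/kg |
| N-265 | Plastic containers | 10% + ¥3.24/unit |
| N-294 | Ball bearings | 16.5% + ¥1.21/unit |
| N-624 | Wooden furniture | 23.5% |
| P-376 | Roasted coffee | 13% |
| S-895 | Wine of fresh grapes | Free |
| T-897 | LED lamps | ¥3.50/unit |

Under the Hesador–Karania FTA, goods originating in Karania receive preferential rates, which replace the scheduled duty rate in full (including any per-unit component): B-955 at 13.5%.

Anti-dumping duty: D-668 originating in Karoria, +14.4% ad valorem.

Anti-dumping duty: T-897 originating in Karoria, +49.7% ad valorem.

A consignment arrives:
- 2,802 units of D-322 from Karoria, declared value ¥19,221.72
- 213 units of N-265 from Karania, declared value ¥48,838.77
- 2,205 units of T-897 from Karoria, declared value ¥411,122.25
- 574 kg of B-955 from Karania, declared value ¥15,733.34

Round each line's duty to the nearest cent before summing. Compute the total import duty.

Line 1 (D-322, Karoria, 2,802 units, ¥19,221.72):
Base rate for D-322 is ¥2.42/unit.
Duty = 2,802 × ¥2.42 = ¥6,780.84.
Line 2 (N-265, Karania, 213 units, ¥48,838.77):
Base rate for N-265 is 10% + ¥3.24/unit.
Origin Karania is the FTA partner but N-265 is not on the preference list; base rate stands.
Duty = ¥48,838.77 × 10% + 213 × ¥3.24 = ¥5,574.00.
Line 3 (T-897, Karoria, 2,205 units, ¥411,122.25):
Base rate for T-897 is ¥3.50/unit.
Additional duty on T-897 from Karoria: +49.7% ad valorem. Applied ad valorem rate = 49.7%.
Duty = ¥411,122.25 × 49.7% + 2,205 × ¥3.50 = ¥212,045.26.
Line 4 (B-955, Karania, 574 kg, ¥15,733.34):
Base rate for B-955 is 15%.
Origin Karania qualifies under the Hesador–Karania agreement and B-955 is covered: preferential rate 13.5% applies instead.
Duty = ¥15,733.34 × 13.5% = ¥2,124.00.
Total = ¥6,780.84 + ¥5,574.00 + ¥212,045.26 + ¥2,124.00 = ¥226,524.10.

¥226,524.10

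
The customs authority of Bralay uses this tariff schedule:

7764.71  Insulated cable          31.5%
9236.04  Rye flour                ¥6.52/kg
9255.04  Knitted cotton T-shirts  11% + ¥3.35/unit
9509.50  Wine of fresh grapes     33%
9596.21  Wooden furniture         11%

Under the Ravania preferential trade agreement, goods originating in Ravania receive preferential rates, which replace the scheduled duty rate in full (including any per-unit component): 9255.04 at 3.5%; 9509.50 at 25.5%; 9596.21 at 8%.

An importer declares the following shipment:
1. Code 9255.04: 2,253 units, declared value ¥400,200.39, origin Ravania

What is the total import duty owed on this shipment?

Line 1 (9255.04, Ravania, 2,253 units, ¥400,200.39):
Base rate for 9255.04 is 11% + ¥3.35/unit.
Origin Ravania qualifies under the Bralay–Ravania agreement and 9255.04 is covered: preferential rate 3.5% applies instead.
Duty = ¥400,200.39 × 3.5% = ¥14,007.01.

¥14,007.01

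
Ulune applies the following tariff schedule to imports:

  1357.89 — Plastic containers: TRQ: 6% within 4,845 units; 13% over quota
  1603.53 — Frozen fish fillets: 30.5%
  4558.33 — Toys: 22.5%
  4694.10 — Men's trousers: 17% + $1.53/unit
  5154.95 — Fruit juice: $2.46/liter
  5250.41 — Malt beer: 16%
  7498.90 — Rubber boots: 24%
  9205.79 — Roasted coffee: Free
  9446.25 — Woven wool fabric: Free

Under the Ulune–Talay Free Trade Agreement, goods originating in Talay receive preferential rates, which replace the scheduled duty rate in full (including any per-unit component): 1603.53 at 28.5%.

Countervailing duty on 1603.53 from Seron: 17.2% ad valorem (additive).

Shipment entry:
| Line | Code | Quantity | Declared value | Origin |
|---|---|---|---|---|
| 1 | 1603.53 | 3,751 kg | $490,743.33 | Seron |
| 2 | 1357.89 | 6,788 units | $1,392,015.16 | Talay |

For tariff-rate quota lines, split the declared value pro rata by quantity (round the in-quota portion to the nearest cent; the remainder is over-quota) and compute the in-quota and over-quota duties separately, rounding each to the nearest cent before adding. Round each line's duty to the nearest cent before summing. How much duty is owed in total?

$345,497.05

Line 1 (1603.53, Seron, 3,751 kg, $490,743.33):
Base rate for 1603.53 is 30.5%.
1603.53 has an FTA preferential rate, but origin Seron is not Talay; base rate stands.
Additional duty on 1603.53 from Seron: +17.2%. Applied ad valorem rate: 30.5% + 17.2% = 47.7%.
Duty = $490,743.33 × 47.7% = $234,084.57.
Line 2 (1357.89, Talay, 6,788 units, $1,392,015.16):
Code 1357.89 is under a tariff-rate quota (threshold 4,845 units). In-quota: 4,845 units at 6%; over-quota: 1,943 units at 13%.
Pro-rata value split: in-quota = $1,392,015.16 × 4,845/6,788 = $993,564.15; over-quota = $1,392,015.16 − $993,564.15 = $398,451.01.
In-quota duty = $993,564.15 × 6% = $59,613.85. Over-quota duty = $398,451.01 × 13% = $51,798.63.
Line duty = $59,613.85 + $51,798.63 = $111,412.48.
Total = $234,084.57 + $111,412.48 = $345,497.05.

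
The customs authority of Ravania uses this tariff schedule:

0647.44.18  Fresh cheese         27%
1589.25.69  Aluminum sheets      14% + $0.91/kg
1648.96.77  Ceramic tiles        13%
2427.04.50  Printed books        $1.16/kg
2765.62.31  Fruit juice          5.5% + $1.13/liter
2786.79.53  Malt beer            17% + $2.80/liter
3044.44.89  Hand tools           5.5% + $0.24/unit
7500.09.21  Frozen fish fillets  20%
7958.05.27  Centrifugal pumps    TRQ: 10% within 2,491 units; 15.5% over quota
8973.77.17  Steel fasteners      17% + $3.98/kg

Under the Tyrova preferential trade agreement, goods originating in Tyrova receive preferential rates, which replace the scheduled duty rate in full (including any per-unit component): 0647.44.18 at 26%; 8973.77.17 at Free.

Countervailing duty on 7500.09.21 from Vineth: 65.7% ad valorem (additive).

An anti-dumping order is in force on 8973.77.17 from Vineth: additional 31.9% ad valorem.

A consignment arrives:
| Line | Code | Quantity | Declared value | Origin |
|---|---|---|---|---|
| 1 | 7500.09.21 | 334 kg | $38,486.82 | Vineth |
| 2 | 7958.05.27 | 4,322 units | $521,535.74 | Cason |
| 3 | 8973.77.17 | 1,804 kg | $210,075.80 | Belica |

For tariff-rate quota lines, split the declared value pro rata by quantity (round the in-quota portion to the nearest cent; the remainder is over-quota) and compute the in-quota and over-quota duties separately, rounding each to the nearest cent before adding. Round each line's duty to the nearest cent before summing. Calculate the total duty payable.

Line 1 (7500.09.21, Vineth, 334 kg, $38,486.82):
Base rate for 7500.09.21 is 20%.
Additional duty on 7500.09.21 from Vineth: +65.7%. Applied ad valorem rate: 20% + 65.7% = 85.7%.
Duty = $38,486.82 × 85.7% = $32,983.20.
Line 2 (7958.05.27, Cason, 4,322 units, $521,535.74):
Code 7958.05.27 is under a tariff-rate quota (threshold 2,491 units). In-quota: 2,491 units at 10%; over-quota: 1,831 units at 15.5%.
Pro-rata value split: in-quota = $521,535.74 × 2,491/4,322 = $300,588.97; over-quota = $521,535.74 − $300,588.97 = $220,946.77.
In-quota duty = $300,588.97 × 10% = $30,058.90. Over-quota duty = $220,946.77 × 15.5% = $34,246.75.
Line duty = $30,058.90 + $34,246.75 = $64,305.65.
Line 3 (8973.77.17, Belica, 1,804 kg, $210,075.80):
Base rate for 8973.77.17 is 17% + $3.98/kg.
8973.77.17 has an FTA preferential rate, but origin Belica is not Tyrova; base rate stands.
The additional-duty order on 8973.77.17 targets Vineth, not Belica; it does not apply.
Duty = $210,075.80 × 17% + 1,804 × $3.98 = $42,892.81.
Total = $32,983.20 + $64,305.65 + $42,892.81 = $140,181.66.

$140,181.66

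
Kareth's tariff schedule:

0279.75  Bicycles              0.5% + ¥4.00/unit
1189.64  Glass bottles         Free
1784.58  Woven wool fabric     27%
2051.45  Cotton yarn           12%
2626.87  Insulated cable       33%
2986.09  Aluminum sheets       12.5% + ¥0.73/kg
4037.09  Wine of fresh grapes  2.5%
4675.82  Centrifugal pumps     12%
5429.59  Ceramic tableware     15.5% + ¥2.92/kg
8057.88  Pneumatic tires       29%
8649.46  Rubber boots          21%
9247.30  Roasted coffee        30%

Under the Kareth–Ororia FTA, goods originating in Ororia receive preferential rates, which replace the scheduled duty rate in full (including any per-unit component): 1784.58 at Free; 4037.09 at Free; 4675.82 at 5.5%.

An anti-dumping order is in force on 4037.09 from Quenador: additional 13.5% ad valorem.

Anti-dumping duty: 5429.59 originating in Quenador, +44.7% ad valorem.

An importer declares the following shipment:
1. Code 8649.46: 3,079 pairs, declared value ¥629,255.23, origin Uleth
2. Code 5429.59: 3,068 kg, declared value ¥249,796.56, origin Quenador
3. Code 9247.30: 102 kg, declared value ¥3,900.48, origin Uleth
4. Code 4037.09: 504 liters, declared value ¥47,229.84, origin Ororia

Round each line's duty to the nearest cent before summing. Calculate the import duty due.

¥292,649.83

Line 1 (8649.46, Uleth, 3,079 pairs, ¥629,255.23):
Base rate for 8649.46 is 21%.
Duty = ¥629,255.23 × 21% = ¥132,143.60.
Line 2 (5429.59, Quenador, 3,068 kg, ¥249,796.56):
Base rate for 5429.59 is 15.5% + ¥2.92/kg.
Additional duty on 5429.59 from Quenador: +44.7%. Applied ad valorem rate: 15.5% + 44.7% = 60.2%.
Duty = ¥249,796.56 × 60.2% + 3,068 × ¥2.92 = ¥159,336.09.
Line 3 (9247.30, Uleth, 102 kg, ¥3,900.48):
Base rate for 9247.30 is 30%.
Duty = ¥3,900.48 × 30% = ¥1,170.14.
Line 4 (4037.09, Ororia, 504 liters, ¥47,229.84):
Base rate for 4037.09 is 2.5%.
Origin Ororia qualifies under the Kareth–Ororia agreement and 4037.09 is covered: preferential rate Free applies instead.
The additional-duty order on 4037.09 targets Quenador, not Ororia; it does not apply.
Duty = ¥47,229.84 × 0% = ¥0.00.
Total = ¥132,143.60 + ¥159,336.09 + ¥1,170.14 + ¥0.00 = ¥292,649.83.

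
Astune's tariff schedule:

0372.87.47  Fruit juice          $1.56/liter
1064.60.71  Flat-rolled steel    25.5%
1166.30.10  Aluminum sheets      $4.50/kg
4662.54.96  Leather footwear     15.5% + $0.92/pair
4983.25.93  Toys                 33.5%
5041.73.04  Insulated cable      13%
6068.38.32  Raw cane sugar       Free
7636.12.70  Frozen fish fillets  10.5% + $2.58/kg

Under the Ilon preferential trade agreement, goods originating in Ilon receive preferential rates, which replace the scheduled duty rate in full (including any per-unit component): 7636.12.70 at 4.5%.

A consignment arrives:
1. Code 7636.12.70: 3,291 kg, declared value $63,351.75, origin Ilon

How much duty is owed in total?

$2,850.83

Line 1 (7636.12.70, Ilon, 3,291 kg, $63,351.75):
Base rate for 7636.12.70 is 10.5% + $2.58/kg.
Origin Ilon qualifies under the Astune–Ilon agreement and 7636.12.70 is covered: preferential rate 4.5% applies instead.
Duty = $63,351.75 × 4.5% = $2,850.83.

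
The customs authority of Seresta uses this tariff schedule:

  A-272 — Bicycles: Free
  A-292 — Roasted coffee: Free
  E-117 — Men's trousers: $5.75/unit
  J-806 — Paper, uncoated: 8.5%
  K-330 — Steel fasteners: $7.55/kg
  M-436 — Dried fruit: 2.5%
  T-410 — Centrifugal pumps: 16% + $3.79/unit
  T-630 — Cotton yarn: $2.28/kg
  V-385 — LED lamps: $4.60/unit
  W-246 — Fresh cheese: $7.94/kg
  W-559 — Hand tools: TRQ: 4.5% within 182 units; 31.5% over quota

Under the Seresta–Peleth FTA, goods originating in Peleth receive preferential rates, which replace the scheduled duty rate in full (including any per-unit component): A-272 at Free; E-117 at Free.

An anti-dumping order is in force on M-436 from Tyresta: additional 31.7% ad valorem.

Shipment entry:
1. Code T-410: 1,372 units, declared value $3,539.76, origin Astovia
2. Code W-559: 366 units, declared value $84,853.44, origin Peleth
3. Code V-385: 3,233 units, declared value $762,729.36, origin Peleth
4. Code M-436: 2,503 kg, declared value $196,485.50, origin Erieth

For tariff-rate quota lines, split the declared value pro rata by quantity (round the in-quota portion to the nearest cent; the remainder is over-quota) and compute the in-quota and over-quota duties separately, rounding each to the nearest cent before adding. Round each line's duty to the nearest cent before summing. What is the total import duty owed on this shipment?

$40,886.40

Line 1 (T-410, Astovia, 1,372 units, $3,539.76):
Base rate for T-410 is 16% + $3.79/unit.
Duty = $3,539.76 × 16% + 1,372 × $3.79 = $5,766.24.
Line 2 (W-559, Peleth, 366 units, $84,853.44):
Code W-559 is under a tariff-rate quota (threshold 182 units). In-quota: 182 units at 4.5%; over-quota: 184 units at 31.5%.
Pro-rata value split: in-quota = $84,853.44 × 182/366 = $42,194.88; over-quota = $84,853.44 − $42,194.88 = $42,658.56.
In-quota duty = $42,194.88 × 4.5% = $1,898.77. Over-quota duty = $42,658.56 × 31.5% = $13,437.45.
Line duty = $1,898.77 + $13,437.45 = $15,336.22.
Line 3 (V-385, Peleth, 3,233 units, $762,729.36):
Base rate for V-385 is $4.60/unit.
Origin Peleth is the FTA partner but V-385 is not on the preference list; base rate stands.
Duty = 3,233 × $4.60 = $14,871.80.
Line 4 (M-436, Erieth, 2,503 kg, $196,485.50):
Base rate for M-436 is 2.5%.
The additional-duty order on M-436 targets Tyresta, not Erieth; it does not apply.
Duty = $196,485.50 × 2.5% = $4,912.14.
Total = $5,766.24 + $15,336.22 + $14,871.80 + $4,912.14 = $40,886.40.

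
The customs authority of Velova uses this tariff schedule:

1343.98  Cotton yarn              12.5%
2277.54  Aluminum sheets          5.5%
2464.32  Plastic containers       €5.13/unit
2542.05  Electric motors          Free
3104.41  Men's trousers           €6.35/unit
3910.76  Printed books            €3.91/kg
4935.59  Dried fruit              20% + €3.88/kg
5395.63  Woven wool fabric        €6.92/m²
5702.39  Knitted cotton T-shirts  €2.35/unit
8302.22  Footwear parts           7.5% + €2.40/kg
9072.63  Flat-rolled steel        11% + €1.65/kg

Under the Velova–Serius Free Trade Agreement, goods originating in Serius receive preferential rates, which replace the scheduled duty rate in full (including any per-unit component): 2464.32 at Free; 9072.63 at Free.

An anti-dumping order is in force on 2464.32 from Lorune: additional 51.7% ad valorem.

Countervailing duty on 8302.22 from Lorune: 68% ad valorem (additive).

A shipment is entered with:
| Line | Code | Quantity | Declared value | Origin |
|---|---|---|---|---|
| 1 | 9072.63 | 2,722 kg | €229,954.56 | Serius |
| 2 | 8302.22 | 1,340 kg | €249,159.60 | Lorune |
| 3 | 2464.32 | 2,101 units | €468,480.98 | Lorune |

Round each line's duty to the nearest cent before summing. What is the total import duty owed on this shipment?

Line 1 (9072.63, Serius, 2,722 kg, €229,954.56):
Base rate for 9072.63 is 11% + €1.65/kg.
Origin Serius qualifies under the Velova–Serius agreement and 9072.63 is covered: preferential rate Free applies instead.
Duty = €229,954.56 × 0% = €0.00.
Line 2 (8302.22, Lorune, 1,340 kg, €249,159.60):
Base rate for 8302.22 is 7.5% + €2.40/kg.
Additional duty on 8302.22 from Lorune: +68%. Applied ad valorem rate: 7.5% + 68% = 75.5%.
Duty = €249,159.60 × 75.5% + 1,340 × €2.40 = €191,331.50.
Line 3 (2464.32, Lorune, 2,101 units, €468,480.98):
Base rate for 2464.32 is €5.13/unit.
2464.32 has an FTA preferential rate, but origin Lorune is not Serius; base rate stands.
Additional duty on 2464.32 from Lorune: +51.7% ad valorem. Applied ad valorem rate = 51.7%.
Duty = €468,480.98 × 51.7% + 2,101 × €5.13 = €252,982.80.
Total = €0.00 + €191,331.50 + €252,982.80 = €444,314.30.

€444,314.30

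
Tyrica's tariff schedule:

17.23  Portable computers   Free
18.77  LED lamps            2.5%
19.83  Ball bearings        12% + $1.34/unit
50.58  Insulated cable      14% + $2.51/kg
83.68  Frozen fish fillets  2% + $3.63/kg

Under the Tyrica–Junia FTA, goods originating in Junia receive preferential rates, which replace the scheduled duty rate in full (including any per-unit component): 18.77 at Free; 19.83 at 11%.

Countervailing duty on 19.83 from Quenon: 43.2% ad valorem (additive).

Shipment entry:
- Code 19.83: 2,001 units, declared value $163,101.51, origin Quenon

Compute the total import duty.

Line 1 (19.83, Quenon, 2,001 units, $163,101.51):
Base rate for 19.83 is 12% + $1.34/unit.
19.83 has an FTA preferential rate, but origin Quenon is not Junia; base rate stands.
Additional duty on 19.83 from Quenon: +43.2%. Applied ad valorem rate: 12% + 43.2% = 55.2%.
Duty = $163,101.51 × 55.2% + 2,001 × $1.34 = $92,713.37.

$92,713.37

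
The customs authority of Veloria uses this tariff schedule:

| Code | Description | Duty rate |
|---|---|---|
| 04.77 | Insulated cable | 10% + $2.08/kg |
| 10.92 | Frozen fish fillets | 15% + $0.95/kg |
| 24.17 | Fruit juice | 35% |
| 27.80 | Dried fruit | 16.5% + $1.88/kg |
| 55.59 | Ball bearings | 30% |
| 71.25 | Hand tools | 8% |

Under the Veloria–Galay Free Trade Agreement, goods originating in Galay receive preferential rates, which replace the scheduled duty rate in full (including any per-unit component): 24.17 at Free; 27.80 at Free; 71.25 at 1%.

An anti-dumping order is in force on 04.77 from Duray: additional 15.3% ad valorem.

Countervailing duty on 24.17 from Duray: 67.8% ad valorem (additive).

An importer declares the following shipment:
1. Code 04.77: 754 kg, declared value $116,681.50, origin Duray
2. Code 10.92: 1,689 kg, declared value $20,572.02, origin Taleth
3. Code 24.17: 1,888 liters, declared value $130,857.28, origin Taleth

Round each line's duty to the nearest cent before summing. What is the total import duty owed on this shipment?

$81,579.14

Line 1 (04.77, Duray, 754 kg, $116,681.50):
Base rate for 04.77 is 10% + $2.08/kg.
Additional duty on 04.77 from Duray: +15.3%. Applied ad valorem rate: 10% + 15.3% = 25.3%.
Duty = $116,681.50 × 25.3% + 754 × $2.08 = $31,088.74.
Line 2 (10.92, Taleth, 1,689 kg, $20,572.02):
Base rate for 10.92 is 15% + $0.95/kg.
Duty = $20,572.02 × 15% + 1,689 × $0.95 = $4,690.35.
Line 3 (24.17, Taleth, 1,888 liters, $130,857.28):
Base rate for 24.17 is 35%.
24.17 has an FTA preferential rate, but origin Taleth is not Galay; base rate stands.
The additional-duty order on 24.17 targets Duray, not Taleth; it does not apply.
Duty = $130,857.28 × 35% = $45,800.05.
Total = $31,088.74 + $4,690.35 + $45,800.05 = $81,579.14.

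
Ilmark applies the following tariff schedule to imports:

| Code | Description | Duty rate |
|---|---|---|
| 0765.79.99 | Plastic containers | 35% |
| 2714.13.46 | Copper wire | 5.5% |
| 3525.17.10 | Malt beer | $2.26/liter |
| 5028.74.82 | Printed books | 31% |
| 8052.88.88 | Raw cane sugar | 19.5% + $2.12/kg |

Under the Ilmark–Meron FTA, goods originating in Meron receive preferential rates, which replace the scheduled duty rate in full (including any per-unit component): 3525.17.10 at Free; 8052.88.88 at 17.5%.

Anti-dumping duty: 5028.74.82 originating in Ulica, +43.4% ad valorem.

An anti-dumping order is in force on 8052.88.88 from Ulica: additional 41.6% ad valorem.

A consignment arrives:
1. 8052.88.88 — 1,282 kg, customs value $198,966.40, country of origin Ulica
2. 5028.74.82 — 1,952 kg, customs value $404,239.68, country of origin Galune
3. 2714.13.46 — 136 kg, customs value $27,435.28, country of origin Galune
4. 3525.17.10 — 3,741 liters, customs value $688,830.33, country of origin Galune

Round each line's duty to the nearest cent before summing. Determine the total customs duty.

Line 1 (8052.88.88, Ulica, 1,282 kg, $198,966.40):
Base rate for 8052.88.88 is 19.5% + $2.12/kg.
8052.88.88 has an FTA preferential rate, but origin Ulica is not Meron; base rate stands.
Additional duty on 8052.88.88 from Ulica: +41.6%. Applied ad valorem rate: 19.5% + 41.6% = 61.1%.
Duty = $198,966.40 × 61.1% + 1,282 × $2.12 = $124,286.31.
Line 2 (5028.74.82, Galune, 1,952 kg, $404,239.68):
Base rate for 5028.74.82 is 31%.
The additional-duty order on 5028.74.82 targets Ulica, not Galune; it does not apply.
Duty = $404,239.68 × 31% = $125,314.30.
Line 3 (2714.13.46, Galune, 136 kg, $27,435.28):
Base rate for 2714.13.46 is 5.5%.
Duty = $27,435.28 × 5.5% = $1,508.94.
Line 4 (3525.17.10, Galune, 3,741 liters, $688,830.33):
Base rate for 3525.17.10 is $2.26/liter.
3525.17.10 has an FTA preferential rate, but origin Galune is not Meron; base rate stands.
Duty = 3,741 × $2.26 = $8,454.66.
Total = $124,286.31 + $125,314.30 + $1,508.94 + $8,454.66 = $259,564.21.

$259,564.21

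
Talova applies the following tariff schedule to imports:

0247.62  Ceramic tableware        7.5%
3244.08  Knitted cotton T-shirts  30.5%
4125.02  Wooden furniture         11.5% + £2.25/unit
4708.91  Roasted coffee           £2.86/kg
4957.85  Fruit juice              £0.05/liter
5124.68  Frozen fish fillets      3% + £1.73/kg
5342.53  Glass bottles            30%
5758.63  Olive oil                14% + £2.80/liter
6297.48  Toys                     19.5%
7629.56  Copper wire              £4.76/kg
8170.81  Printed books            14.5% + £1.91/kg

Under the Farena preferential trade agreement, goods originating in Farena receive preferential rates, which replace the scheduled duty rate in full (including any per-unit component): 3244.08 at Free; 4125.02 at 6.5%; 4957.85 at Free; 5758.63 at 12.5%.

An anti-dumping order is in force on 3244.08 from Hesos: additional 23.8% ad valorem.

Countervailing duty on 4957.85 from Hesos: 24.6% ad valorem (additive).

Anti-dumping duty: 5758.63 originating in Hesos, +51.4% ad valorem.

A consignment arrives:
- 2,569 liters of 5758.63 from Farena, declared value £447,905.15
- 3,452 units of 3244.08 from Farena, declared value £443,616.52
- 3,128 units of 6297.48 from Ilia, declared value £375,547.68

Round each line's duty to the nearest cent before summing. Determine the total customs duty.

Line 1 (5758.63, Farena, 2,569 liters, £447,905.15):
Base rate for 5758.63 is 14% + £2.80/liter.
Origin Farena qualifies under the Talova–Farena agreement and 5758.63 is covered: preferential rate 12.5% applies instead.
The additional-duty order on 5758.63 targets Hesos, not Farena; it does not apply.
Duty = £447,905.15 × 12.5% = £55,988.14.
Line 2 (3244.08, Farena, 3,452 units, £443,616.52):
Base rate for 3244.08 is 30.5%.
Origin Farena qualifies under the Talova–Farena agreement and 3244.08 is covered: preferential rate Free applies instead.
The additional-duty order on 3244.08 targets Hesos, not Farena; it does not apply.
Duty = £443,616.52 × 0% = £0.00.
Line 3 (6297.48, Ilia, 3,128 units, £375,547.68):
Base rate for 6297.48 is 19.5%.
Duty = £375,547.68 × 19.5% = £73,231.80.
Total = £55,988.14 + £0.00 + £73,231.80 = £129,219.94.

£129,219.94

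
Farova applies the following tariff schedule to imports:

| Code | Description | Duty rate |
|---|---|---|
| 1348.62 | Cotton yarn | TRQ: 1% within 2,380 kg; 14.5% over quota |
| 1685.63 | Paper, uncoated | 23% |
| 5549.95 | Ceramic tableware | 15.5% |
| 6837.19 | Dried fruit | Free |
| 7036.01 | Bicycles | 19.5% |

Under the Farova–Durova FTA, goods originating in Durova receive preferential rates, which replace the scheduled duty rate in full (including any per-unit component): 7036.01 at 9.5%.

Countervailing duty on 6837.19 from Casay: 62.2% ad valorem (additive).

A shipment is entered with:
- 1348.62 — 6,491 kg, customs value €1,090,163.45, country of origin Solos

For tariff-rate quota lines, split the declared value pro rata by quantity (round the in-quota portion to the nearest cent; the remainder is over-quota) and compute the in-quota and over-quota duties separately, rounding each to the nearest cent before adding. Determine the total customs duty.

€104,111.37

Line 1 (1348.62, Solos, 6,491 kg, €1,090,163.45):
Code 1348.62 is under a tariff-rate quota (threshold 2,380 kg). In-quota: 2,380 kg at 1%; over-quota: 4,111 kg at 14.5%.
Pro-rata value split: in-quota = €1,090,163.45 × 2,380/6,491 = €399,721.00; over-quota = €1,090,163.45 − €399,721.00 = €690,442.45.
In-quota duty = €399,721.00 × 1% = €3,997.21. Over-quota duty = €690,442.45 × 14.5% = €100,114.16.
Line duty = €3,997.21 + €100,114.16 = €104,111.37.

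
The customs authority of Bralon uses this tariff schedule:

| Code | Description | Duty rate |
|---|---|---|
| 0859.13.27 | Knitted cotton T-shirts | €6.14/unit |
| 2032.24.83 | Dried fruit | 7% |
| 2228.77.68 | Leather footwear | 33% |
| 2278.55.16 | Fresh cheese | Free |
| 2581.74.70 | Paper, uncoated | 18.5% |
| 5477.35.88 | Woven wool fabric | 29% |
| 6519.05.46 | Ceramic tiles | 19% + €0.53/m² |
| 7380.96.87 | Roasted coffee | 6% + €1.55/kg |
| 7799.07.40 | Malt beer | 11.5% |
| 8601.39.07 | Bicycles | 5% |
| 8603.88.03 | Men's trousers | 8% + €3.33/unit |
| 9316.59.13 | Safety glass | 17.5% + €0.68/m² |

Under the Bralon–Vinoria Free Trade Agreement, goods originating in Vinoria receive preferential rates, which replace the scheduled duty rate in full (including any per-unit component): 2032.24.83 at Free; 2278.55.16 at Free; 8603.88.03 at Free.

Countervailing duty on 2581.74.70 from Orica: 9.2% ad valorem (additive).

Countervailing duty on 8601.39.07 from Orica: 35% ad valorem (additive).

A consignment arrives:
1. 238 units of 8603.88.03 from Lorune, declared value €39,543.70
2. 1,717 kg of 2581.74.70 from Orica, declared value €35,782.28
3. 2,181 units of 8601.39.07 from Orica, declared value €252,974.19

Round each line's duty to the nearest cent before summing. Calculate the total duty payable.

Line 1 (8603.88.03, Lorune, 238 units, €39,543.70):
Base rate for 8603.88.03 is 8% + €3.33/unit.
8603.88.03 has an FTA preferential rate, but origin Lorune is not Vinoria; base rate stands.
Duty = €39,543.70 × 8% + 238 × €3.33 = €3,956.04.
Line 2 (2581.74.70, Orica, 1,717 kg, €35,782.28):
Base rate for 2581.74.70 is 18.5%.
Additional duty on 2581.74.70 from Orica: +9.2%. Applied ad valorem rate: 18.5% + 9.2% = 27.7%.
Duty = €35,782.28 × 27.7% = €9,911.69.
Line 3 (8601.39.07, Orica, 2,181 units, €252,974.19):
Base rate for 8601.39.07 is 5%.
Additional duty on 8601.39.07 from Orica: +35%. Applied ad valorem rate: 5% + 35% = 40%.
Duty = €252,974.19 × 40% = €101,189.68.
Total = €3,956.04 + €9,911.69 + €101,189.68 = €115,057.41.

€115,057.41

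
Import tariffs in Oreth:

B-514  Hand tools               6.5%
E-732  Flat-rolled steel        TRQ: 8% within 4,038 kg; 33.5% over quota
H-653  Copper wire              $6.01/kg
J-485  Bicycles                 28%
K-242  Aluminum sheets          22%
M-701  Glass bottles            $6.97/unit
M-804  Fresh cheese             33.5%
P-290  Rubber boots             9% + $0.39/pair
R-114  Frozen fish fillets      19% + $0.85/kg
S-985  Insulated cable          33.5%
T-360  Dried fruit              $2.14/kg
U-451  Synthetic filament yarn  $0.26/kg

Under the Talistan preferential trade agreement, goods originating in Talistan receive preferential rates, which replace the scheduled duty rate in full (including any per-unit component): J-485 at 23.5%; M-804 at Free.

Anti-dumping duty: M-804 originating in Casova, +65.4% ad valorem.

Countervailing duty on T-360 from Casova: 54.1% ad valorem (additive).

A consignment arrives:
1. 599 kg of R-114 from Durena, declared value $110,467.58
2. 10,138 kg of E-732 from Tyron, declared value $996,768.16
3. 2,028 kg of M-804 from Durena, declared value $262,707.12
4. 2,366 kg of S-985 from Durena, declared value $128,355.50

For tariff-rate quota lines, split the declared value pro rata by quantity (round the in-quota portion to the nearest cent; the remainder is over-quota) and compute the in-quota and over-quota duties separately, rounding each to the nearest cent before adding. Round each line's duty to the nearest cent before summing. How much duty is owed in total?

$385,182.18

Line 1 (R-114, Durena, 599 kg, $110,467.58):
Base rate for R-114 is 19% + $0.85/kg.
Duty = $110,467.58 × 19% + 599 × $0.85 = $21,497.99.
Line 2 (E-732, Tyron, 10,138 kg, $996,768.16):
Code E-732 is under a tariff-rate quota (threshold 4,038 kg). In-quota: 4,038 kg at 8%; over-quota: 6,100 kg at 33.5%.
Pro-rata value split: in-quota = $996,768.16 × 4,038/10,138 = $397,016.16; over-quota = $996,768.16 − $397,016.16 = $599,752.00.
In-quota duty = $397,016.16 × 8% = $31,761.29. Over-quota duty = $599,752.00 × 33.5% = $200,916.92.
Line duty = $31,761.29 + $200,916.92 = $232,678.21.
Line 3 (M-804, Durena, 2,028 kg, $262,707.12):
Base rate for M-804 is 33.5%.
M-804 has an FTA preferential rate, but origin Durena is not Talistan; base rate stands.
The additional-duty order on M-804 targets Casova, not Durena; it does not apply.
Duty = $262,707.12 × 33.5% = $88,006.89.
Line 4 (S-985, Durena, 2,366 kg, $128,355.50):
Base rate for S-985 is 33.5%.
Duty = $128,355.50 × 33.5% = $42,999.09.
Total = $21,497.99 + $232,678.21 + $88,006.89 + $42,999.09 = $385,182.18.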